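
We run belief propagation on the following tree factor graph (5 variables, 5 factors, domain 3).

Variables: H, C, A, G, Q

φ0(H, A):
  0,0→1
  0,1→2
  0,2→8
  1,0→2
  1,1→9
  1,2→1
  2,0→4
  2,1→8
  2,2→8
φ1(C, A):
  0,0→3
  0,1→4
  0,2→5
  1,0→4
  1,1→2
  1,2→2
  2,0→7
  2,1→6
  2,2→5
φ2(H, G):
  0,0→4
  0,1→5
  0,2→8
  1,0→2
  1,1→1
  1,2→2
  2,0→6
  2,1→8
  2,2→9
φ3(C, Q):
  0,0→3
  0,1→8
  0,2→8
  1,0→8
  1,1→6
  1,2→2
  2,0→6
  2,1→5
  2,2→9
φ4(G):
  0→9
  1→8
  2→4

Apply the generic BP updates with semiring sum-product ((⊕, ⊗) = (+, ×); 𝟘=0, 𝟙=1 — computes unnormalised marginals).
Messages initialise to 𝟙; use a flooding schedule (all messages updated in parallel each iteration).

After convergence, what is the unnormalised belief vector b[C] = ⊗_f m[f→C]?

b[C] = [380798, 174976, 534360]

init: all messages = 𝟙 over 3 values
r1 m[φ0→H] = [11, 12, 20]
r1 m[φ0→A] = [7, 19, 17]
r1 m[φ1→C] = [12, 8, 18]
r1 m[φ1→A] = [14, 12, 12]
r1 m[φ2→H] = [17, 5, 23]
r1 m[φ2→G] = [12, 14, 19]
r1 m[φ3→C] = [19, 16, 20]
r1 m[φ3→Q] = [17, 19, 19]
r1 m[φ4→G] = [9, 8, 4]
r1 m[H→φ0] = [1, 1, 1]
r1 m[H→φ2] = [1, 1, 1]
r1 m[C→φ1] = [1, 1, 1]
r1 m[C→φ3] = [1, 1, 1]
r1 m[A→φ0] = [1, 1, 1]
r1 m[A→φ1] = [1, 1, 1]
r1 m[G→φ2] = [1, 1, 1]
r1 m[G→φ4] = [1, 1, 1]
r1 m[Q→φ3] = [1, 1, 1]
r2 m[φ0→H] = [11, 12, 20]
r2 m[φ0→A] = [7, 19, 17]
r2 m[φ1→C] = [12, 8, 18]
r2 m[φ1→A] = [14, 12, 12]
r2 m[φ2→H] = [17, 5, 23]
r2 m[φ2→G] = [12, 14, 19]
r2 m[φ3→C] = [19, 16, 20]
r2 m[φ3→Q] = [17, 19, 19]
r2 m[φ4→G] = [9, 8, 4]
r2 m[H→φ0] = [17, 5, 23]
r2 m[H→φ2] = [11, 12, 20]
r2 m[C→φ1] = [19, 16, 20]
r2 m[C→φ3] = [12, 8, 18]
r2 m[A→φ0] = [14, 12, 12]
r2 m[A→φ1] = [7, 19, 17]
r2 m[G→φ2] = [9, 8, 4]
r2 m[G→φ4] = [12, 14, 19]
r2 m[Q→φ3] = [1, 1, 1]
r3 m[φ0→H] = [134, 148, 248]
r3 m[φ0→A] = [119, 263, 325]
r3 m[φ1→C] = [182, 100, 248]
r3 m[φ1→A] = [261, 228, 227]
r3 m[φ2→H] = [108, 34, 154]
r3 m[φ2→G] = [188, 227, 292]
r3 m[φ3→C] = [19, 16, 20]
r3 m[φ3→Q] = [208, 234, 274]
r3 m[φ4→G] = [9, 8, 4]
r3 m[H→φ0] = [17, 5, 23]
r3 m[H→φ2] = [11, 12, 20]
r3 m[C→φ1] = [19, 16, 20]
r3 m[C→φ3] = [12, 8, 18]
r3 m[A→φ0] = [14, 12, 12]
r3 m[A→φ1] = [7, 19, 17]
r3 m[G→φ2] = [9, 8, 4]
r3 m[G→φ4] = [12, 14, 19]
r3 m[Q→φ3] = [1, 1, 1]
r4 m[φ0→H] = [134, 148, 248]
r4 m[φ0→A] = [119, 263, 325]
r4 m[φ1→C] = [182, 100, 248]
r4 m[φ1→A] = [261, 228, 227]
r4 m[φ2→H] = [108, 34, 154]
r4 m[φ2→G] = [188, 227, 292]
r4 m[φ3→C] = [19, 16, 20]
r4 m[φ3→Q] = [208, 234, 274]
r4 m[φ4→G] = [9, 8, 4]
r4 m[H→φ0] = [108, 34, 154]
r4 m[H→φ2] = [134, 148, 248]
r4 m[C→φ1] = [19, 16, 20]
r4 m[C→φ3] = [182, 100, 248]
r4 m[A→φ0] = [261, 228, 227]
r4 m[A→φ1] = [119, 263, 325]
r4 m[G→φ2] = [9, 8, 4]
r4 m[G→φ4] = [188, 227, 292]
r4 m[Q→φ3] = [1, 1, 1]
r5 m[φ0→H] = [2533, 2801, 4684]
r5 m[φ0→A] = [792, 1754, 2130]
r5 m[φ1→C] = [3034, 1652, 4036]
r5 m[φ1→A] = [261, 228, 227]
r5 m[φ2→H] = [108, 34, 154]
r5 m[φ2→G] = [2320, 2802, 3600]
r5 m[φ3→C] = [19, 16, 20]
r5 m[φ3→Q] = [2834, 3296, 3888]
r5 m[φ4→G] = [9, 8, 4]
r5 m[H→φ0] = [108, 34, 154]
r5 m[H→φ2] = [134, 148, 248]
r5 m[C→φ1] = [19, 16, 20]
r5 m[C→φ3] = [182, 100, 248]
r5 m[A→φ0] = [261, 228, 227]
r5 m[A→φ1] = [119, 263, 325]
r5 m[G→φ2] = [9, 8, 4]
r5 m[G→φ4] = [188, 227, 292]
r5 m[Q→φ3] = [1, 1, 1]
r6 m[φ0→H] = [2533, 2801, 4684]
r6 m[φ0→A] = [792, 1754, 2130]
r6 m[φ1→C] = [3034, 1652, 4036]
r6 m[φ1→A] = [261, 228, 227]
r6 m[φ2→H] = [108, 34, 154]
r6 m[φ2→G] = [2320, 2802, 3600]
r6 m[φ3→C] = [19, 16, 20]
r6 m[φ3→Q] = [2834, 3296, 3888]
r6 m[φ4→G] = [9, 8, 4]
r6 m[H→φ0] = [108, 34, 154]
r6 m[H→φ2] = [2533, 2801, 4684]
r6 m[C→φ1] = [19, 16, 20]
r6 m[C→φ3] = [3034, 1652, 4036]
r6 m[A→φ0] = [261, 228, 227]
r6 m[A→φ1] = [792, 1754, 2130]
r6 m[G→φ2] = [9, 8, 4]
r6 m[G→φ4] = [2320, 2802, 3600]
r6 m[Q→φ3] = [1, 1, 1]
r7 m[φ0→H] = [2533, 2801, 4684]
r7 m[φ0→A] = [792, 1754, 2130]
r7 m[φ1→C] = [20042, 10936, 26718]
r7 m[φ1→A] = [261, 228, 227]
r7 m[φ2→H] = [108, 34, 154]
r7 m[φ2→G] = [43838, 52938, 68022]
r7 m[φ3→C] = [19, 16, 20]
r7 m[φ3→Q] = [46534, 54364, 63900]
r7 m[φ4→G] = [9, 8, 4]
r7 m[H→φ0] = [108, 34, 154]
r7 m[H→φ2] = [2533, 2801, 4684]
r7 m[C→φ1] = [19, 16, 20]
r7 m[C→φ3] = [3034, 1652, 4036]
r7 m[A→φ0] = [261, 228, 227]
r7 m[A→φ1] = [792, 1754, 2130]
r7 m[G→φ2] = [9, 8, 4]
r7 m[G→φ4] = [2320, 2802, 3600]
r7 m[Q→φ3] = [1, 1, 1]
r8 m[φ0→H] = [2533, 2801, 4684]
r8 m[φ0→A] = [792, 1754, 2130]
r8 m[φ1→C] = [20042, 10936, 26718]
r8 m[φ1→A] = [261, 228, 227]
r8 m[φ2→H] = [108, 34, 154]
r8 m[φ2→G] = [43838, 52938, 68022]
r8 m[φ3→C] = [19, 16, 20]
r8 m[φ3→Q] = [46534, 54364, 63900]
r8 m[φ4→G] = [9, 8, 4]
r8 m[H→φ0] = [108, 34, 154]
r8 m[H→φ2] = [2533, 2801, 4684]
r8 m[C→φ1] = [19, 16, 20]
r8 m[C→φ3] = [20042, 10936, 26718]
r8 m[A→φ0] = [261, 228, 227]
r8 m[A→φ1] = [792, 1754, 2130]
r8 m[G→φ2] = [9, 8, 4]
r8 m[G→φ4] = [43838, 52938, 68022]
r8 m[Q→φ3] = [1, 1, 1]
r9 m[φ0→H] = [2533, 2801, 4684]
r9 m[φ0→A] = [792, 1754, 2130]
r9 m[φ1→C] = [20042, 10936, 26718]
r9 m[φ1→A] = [261, 228, 227]
r9 m[φ2→H] = [108, 34, 154]
r9 m[φ2→G] = [43838, 52938, 68022]
r9 m[φ3→C] = [19, 16, 20]
r9 m[φ3→Q] = [307922, 359542, 422670]
r9 m[φ4→G] = [9, 8, 4]
r9 m[H→φ0] = [108, 34, 154]
r9 m[H→φ2] = [2533, 2801, 4684]
r9 m[C→φ1] = [19, 16, 20]
r9 m[C→φ3] = [20042, 10936, 26718]
r9 m[A→φ0] = [261, 228, 227]
r9 m[A→φ1] = [792, 1754, 2130]
r9 m[G→φ2] = [9, 8, 4]
r9 m[G→φ4] = [43838, 52938, 68022]
r9 m[Q→φ3] = [1, 1, 1]
r10 m[φ0→H] = [2533, 2801, 4684]
r10 m[φ0→A] = [792, 1754, 2130]
r10 m[φ1→C] = [20042, 10936, 26718]
r10 m[φ1→A] = [261, 228, 227]
r10 m[φ2→H] = [108, 34, 154]
r10 m[φ2→G] = [43838, 52938, 68022]
r10 m[φ3→C] = [19, 16, 20]
r10 m[φ3→Q] = [307922, 359542, 422670]
r10 m[φ4→G] = [9, 8, 4]
r10 m[H→φ0] = [108, 34, 154]
r10 m[H→φ2] = [2533, 2801, 4684]
r10 m[C→φ1] = [19, 16, 20]
r10 m[C→φ3] = [20042, 10936, 26718]
r10 m[A→φ0] = [261, 228, 227]
r10 m[A→φ1] = [792, 1754, 2130]
r10 m[G→φ2] = [9, 8, 4]
r10 m[G→φ4] = [43838, 52938, 68022]
r10 m[Q→φ3] = [1, 1, 1]
fixed point reached at round 10
b[C] = ⊗ incoming = [380798, 174976, 534360]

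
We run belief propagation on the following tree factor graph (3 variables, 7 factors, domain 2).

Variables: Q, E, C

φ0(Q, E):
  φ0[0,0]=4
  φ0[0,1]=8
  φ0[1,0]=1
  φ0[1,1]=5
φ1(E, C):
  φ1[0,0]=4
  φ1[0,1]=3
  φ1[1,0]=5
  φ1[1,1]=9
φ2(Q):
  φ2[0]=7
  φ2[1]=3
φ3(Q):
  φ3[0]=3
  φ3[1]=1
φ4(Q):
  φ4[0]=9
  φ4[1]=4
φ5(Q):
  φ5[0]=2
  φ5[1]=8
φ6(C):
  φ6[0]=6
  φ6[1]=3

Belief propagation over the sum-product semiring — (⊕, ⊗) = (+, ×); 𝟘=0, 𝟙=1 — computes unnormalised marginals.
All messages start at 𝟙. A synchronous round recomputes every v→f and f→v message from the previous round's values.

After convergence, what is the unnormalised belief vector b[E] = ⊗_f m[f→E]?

init: all messages = 𝟙 over 2 values
r1 m[φ0→Q] = [12, 6]
r1 m[φ0→E] = [5, 13]
r1 m[φ1→E] = [7, 14]
r1 m[φ1→C] = [9, 12]
r1 m[φ2→Q] = [7, 3]
r1 m[φ3→Q] = [3, 1]
r1 m[φ4→Q] = [9, 4]
r1 m[φ5→Q] = [2, 8]
r1 m[φ6→C] = [6, 3]
r1 m[Q→φ0] = [1, 1]
r1 m[Q→φ2] = [1, 1]
r1 m[Q→φ3] = [1, 1]
r1 m[Q→φ4] = [1, 1]
r1 m[Q→φ5] = [1, 1]
r1 m[E→φ0] = [1, 1]
r1 m[E→φ1] = [1, 1]
r1 m[C→φ1] = [1, 1]
r1 m[C→φ6] = [1, 1]
r2 m[φ0→Q] = [12, 6]
r2 m[φ0→E] = [5, 13]
r2 m[φ1→E] = [7, 14]
r2 m[φ1→C] = [9, 12]
r2 m[φ2→Q] = [7, 3]
r2 m[φ3→Q] = [3, 1]
r2 m[φ4→Q] = [9, 4]
r2 m[φ5→Q] = [2, 8]
r2 m[φ6→C] = [6, 3]
r2 m[Q→φ0] = [378, 96]
r2 m[Q→φ2] = [648, 192]
r2 m[Q→φ3] = [1512, 576]
r2 m[Q→φ4] = [504, 144]
r2 m[Q→φ5] = [2268, 72]
r2 m[E→φ0] = [7, 14]
r2 m[E→φ1] = [5, 13]
r2 m[C→φ1] = [6, 3]
r2 m[C→φ6] = [9, 12]
r3 m[φ0→Q] = [140, 77]
r3 m[φ0→E] = [1608, 3504]
r3 m[φ1→E] = [33, 57]
r3 m[φ1→C] = [85, 132]
r3 m[φ2→Q] = [7, 3]
r3 m[φ3→Q] = [3, 1]
r3 m[φ4→Q] = [9, 4]
r3 m[φ5→Q] = [2, 8]
r3 m[φ6→C] = [6, 3]
r3 m[Q→φ0] = [378, 96]
r3 m[Q→φ2] = [648, 192]
r3 m[Q→φ3] = [1512, 576]
r3 m[Q→φ4] = [504, 144]
r3 m[Q→φ5] = [2268, 72]
r3 m[E→φ0] = [7, 14]
r3 m[E→φ1] = [5, 13]
r3 m[C→φ1] = [6, 3]
r3 m[C→φ6] = [9, 12]
r4 m[φ0→Q] = [140, 77]
r4 m[φ0→E] = [1608, 3504]
r4 m[φ1→E] = [33, 57]
r4 m[φ1→C] = [85, 132]
r4 m[φ2→Q] = [7, 3]
r4 m[φ3→Q] = [3, 1]
r4 m[φ4→Q] = [9, 4]
r4 m[φ5→Q] = [2, 8]
r4 m[φ6→C] = [6, 3]
r4 m[Q→φ0] = [378, 96]
r4 m[Q→φ2] = [7560, 2464]
r4 m[Q→φ3] = [17640, 7392]
r4 m[Q→φ4] = [5880, 1848]
r4 m[Q→φ5] = [26460, 924]
r4 m[E→φ0] = [33, 57]
r4 m[E→φ1] = [1608, 3504]
r4 m[C→φ1] = [6, 3]
r4 m[C→φ6] = [85, 132]
r5 m[φ0→Q] = [588, 318]
r5 m[φ0→E] = [1608, 3504]
r5 m[φ1→E] = [33, 57]
r5 m[φ1→C] = [23952, 36360]
r5 m[φ2→Q] = [7, 3]
r5 m[φ3→Q] = [3, 1]
r5 m[φ4→Q] = [9, 4]
r5 m[φ5→Q] = [2, 8]
r5 m[φ6→C] = [6, 3]
r5 m[Q→φ0] = [378, 96]
r5 m[Q→φ2] = [7560, 2464]
r5 m[Q→φ3] = [17640, 7392]
r5 m[Q→φ4] = [5880, 1848]
r5 m[Q→φ5] = [26460, 924]
r5 m[E→φ0] = [33, 57]
r5 m[E→φ1] = [1608, 3504]
r5 m[C→φ1] = [6, 3]
r5 m[C→φ6] = [85, 132]
r6 m[φ0→Q] = [588, 318]
r6 m[φ0→E] = [1608, 3504]
r6 m[φ1→E] = [33, 57]
r6 m[φ1→C] = [23952, 36360]
r6 m[φ2→Q] = [7, 3]
r6 m[φ3→Q] = [3, 1]
r6 m[φ4→Q] = [9, 4]
r6 m[φ5→Q] = [2, 8]
r6 m[φ6→C] = [6, 3]
r6 m[Q→φ0] = [378, 96]
r6 m[Q→φ2] = [31752, 10176]
r6 m[Q→φ3] = [74088, 30528]
r6 m[Q→φ4] = [24696, 7632]
r6 m[Q→φ5] = [111132, 3816]
r6 m[E→φ0] = [33, 57]
r6 m[E→φ1] = [1608, 3504]
r6 m[C→φ1] = [6, 3]
r6 m[C→φ6] = [23952, 36360]
r7 m[φ0→Q] = [588, 318]
r7 m[φ0→E] = [1608, 3504]
r7 m[φ1→E] = [33, 57]
r7 m[φ1→C] = [23952, 36360]
r7 m[φ2→Q] = [7, 3]
r7 m[φ3→Q] = [3, 1]
r7 m[φ4→Q] = [9, 4]
r7 m[φ5→Q] = [2, 8]
r7 m[φ6→C] = [6, 3]
r7 m[Q→φ0] = [378, 96]
r7 m[Q→φ2] = [31752, 10176]
r7 m[Q→φ3] = [74088, 30528]
r7 m[Q→φ4] = [24696, 7632]
r7 m[Q→φ5] = [111132, 3816]
r7 m[E→φ0] = [33, 57]
r7 m[E→φ1] = [1608, 3504]
r7 m[C→φ1] = [6, 3]
r7 m[C→φ6] = [23952, 36360]
fixed point reached at round 7
b[E] = ⊗ incoming = [53064, 199728]

b[E] = [53064, 199728]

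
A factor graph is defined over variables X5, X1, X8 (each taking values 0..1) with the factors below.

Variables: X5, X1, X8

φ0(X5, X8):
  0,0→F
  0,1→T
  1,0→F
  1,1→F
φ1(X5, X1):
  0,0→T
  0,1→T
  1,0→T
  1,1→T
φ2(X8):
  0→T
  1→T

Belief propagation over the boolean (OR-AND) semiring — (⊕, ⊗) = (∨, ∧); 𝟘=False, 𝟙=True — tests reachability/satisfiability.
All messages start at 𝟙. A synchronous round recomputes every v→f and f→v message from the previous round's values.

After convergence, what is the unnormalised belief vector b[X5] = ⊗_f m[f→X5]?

init: all messages = 𝟙 over 2 values
r1 m[φ0→X5] = [T, F]
r1 m[φ0→X8] = [F, T]
r1 m[φ1→X5] = [T, T]
r1 m[φ1→X1] = [T, T]
r1 m[φ2→X8] = [T, T]
r1 m[X5→φ0] = [T, T]
r1 m[X5→φ1] = [T, T]
r1 m[X1→φ1] = [T, T]
r1 m[X8→φ0] = [T, T]
r1 m[X8→φ2] = [T, T]
r2 m[φ0→X5] = [T, F]
r2 m[φ0→X8] = [F, T]
r2 m[φ1→X5] = [T, T]
r2 m[φ1→X1] = [T, T]
r2 m[φ2→X8] = [T, T]
r2 m[X5→φ0] = [T, T]
r2 m[X5→φ1] = [T, F]
r2 m[X1→φ1] = [T, T]
r2 m[X8→φ0] = [T, T]
r2 m[X8→φ2] = [F, T]
r3 m[φ0→X5] = [T, F]
r3 m[φ0→X8] = [F, T]
r3 m[φ1→X5] = [T, T]
r3 m[φ1→X1] = [T, T]
r3 m[φ2→X8] = [T, T]
r3 m[X5→φ0] = [T, T]
r3 m[X5→φ1] = [T, F]
r3 m[X1→φ1] = [T, T]
r3 m[X8→φ0] = [T, T]
r3 m[X8→φ2] = [F, T]
fixed point reached at round 3
b[X5] = ⊗ incoming = [T, F]

b[X5] = [T, F]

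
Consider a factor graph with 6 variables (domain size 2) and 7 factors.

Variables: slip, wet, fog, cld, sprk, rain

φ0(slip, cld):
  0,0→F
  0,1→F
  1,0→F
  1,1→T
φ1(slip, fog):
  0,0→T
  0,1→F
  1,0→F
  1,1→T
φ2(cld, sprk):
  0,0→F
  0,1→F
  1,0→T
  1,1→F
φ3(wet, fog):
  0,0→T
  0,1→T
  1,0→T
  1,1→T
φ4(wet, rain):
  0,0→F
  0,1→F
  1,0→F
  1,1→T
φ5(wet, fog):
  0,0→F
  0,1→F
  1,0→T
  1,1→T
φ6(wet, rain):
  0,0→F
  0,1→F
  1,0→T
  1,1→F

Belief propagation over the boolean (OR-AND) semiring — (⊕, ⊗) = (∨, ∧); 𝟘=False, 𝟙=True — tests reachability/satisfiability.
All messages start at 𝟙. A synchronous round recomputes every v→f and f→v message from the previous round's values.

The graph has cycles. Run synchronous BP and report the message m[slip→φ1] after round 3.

message @ round 3 = [F, T]

init: all messages = 𝟙 over 2 values
r1 m[φ0→slip] = [F, T]
r1 m[φ0→cld] = [F, T]
r1 m[φ1→slip] = [T, T]
r1 m[φ1→fog] = [T, T]
r1 m[φ2→cld] = [F, T]
r1 m[φ2→sprk] = [T, F]
r1 m[φ3→wet] = [T, T]
r1 m[φ3→fog] = [T, T]
r1 m[φ4→wet] = [F, T]
r1 m[φ4→rain] = [F, T]
r1 m[φ5→wet] = [F, T]
r1 m[φ5→fog] = [T, T]
r1 m[φ6→wet] = [F, T]
r1 m[φ6→rain] = [T, F]
r1 m[slip→φ0] = [T, T]
r1 m[slip→φ1] = [T, T]
r1 m[wet→φ3] = [T, T]
r1 m[wet→φ4] = [T, T]
r1 m[wet→φ5] = [T, T]
r1 m[wet→φ6] = [T, T]
r1 m[fog→φ1] = [T, T]
r1 m[fog→φ3] = [T, T]
r1 m[fog→φ5] = [T, T]
r1 m[cld→φ0] = [T, T]
r1 m[cld→φ2] = [T, T]
r1 m[sprk→φ2] = [T, T]
r1 m[rain→φ4] = [T, T]
r1 m[rain→φ6] = [T, T]
r2 m[φ0→slip] = [F, T]
r2 m[φ0→cld] = [F, T]
r2 m[φ1→slip] = [T, T]
r2 m[φ1→fog] = [T, T]
r2 m[φ2→cld] = [F, T]
r2 m[φ2→sprk] = [T, F]
r2 m[φ3→wet] = [T, T]
r2 m[φ3→fog] = [T, T]
r2 m[φ4→wet] = [F, T]
r2 m[φ4→rain] = [F, T]
r2 m[φ5→wet] = [F, T]
r2 m[φ5→fog] = [T, T]
r2 m[φ6→wet] = [F, T]
r2 m[φ6→rain] = [T, F]
r2 m[slip→φ0] = [T, T]
r2 m[slip→φ1] = [F, T]
r2 m[wet→φ3] = [F, T]
r2 m[wet→φ4] = [F, T]
r2 m[wet→φ5] = [F, T]
r2 m[wet→φ6] = [F, T]
r2 m[fog→φ1] = [T, T]
r2 m[fog→φ3] = [T, T]
r2 m[fog→φ5] = [T, T]
r2 m[cld→φ0] = [F, T]
r2 m[cld→φ2] = [F, T]
r2 m[sprk→φ2] = [T, T]
r2 m[rain→φ4] = [T, F]
r2 m[rain→φ6] = [F, T]
r3 m[φ0→slip] = [F, T]
r3 m[φ0→cld] = [F, T]
r3 m[φ1→slip] = [T, T]
r3 m[φ1→fog] = [F, T]
r3 m[φ2→cld] = [F, T]
r3 m[φ2→sprk] = [T, F]
r3 m[φ3→wet] = [T, T]
r3 m[φ3→fog] = [T, T]
r3 m[φ4→wet] = [F, F]
r3 m[φ4→rain] = [F, T]
r3 m[φ5→wet] = [F, T]
r3 m[φ5→fog] = [T, T]
r3 m[φ6→wet] = [F, F]
r3 m[φ6→rain] = [T, F]
r3 m[slip→φ0] = [T, T]
r3 m[slip→φ1] = [F, T]
r3 m[wet→φ3] = [F, T]
r3 m[wet→φ4] = [F, T]
r3 m[wet→φ5] = [F, T]
r3 m[wet→φ6] = [F, T]
r3 m[fog→φ1] = [T, T]
r3 m[fog→φ3] = [T, T]
r3 m[fog→φ5] = [T, T]
r3 m[cld→φ0] = [F, T]
r3 m[cld→φ2] = [F, T]
r3 m[sprk→φ2] = [T, T]
r3 m[rain→φ4] = [T, F]
r3 m[rain→φ6] = [F, T]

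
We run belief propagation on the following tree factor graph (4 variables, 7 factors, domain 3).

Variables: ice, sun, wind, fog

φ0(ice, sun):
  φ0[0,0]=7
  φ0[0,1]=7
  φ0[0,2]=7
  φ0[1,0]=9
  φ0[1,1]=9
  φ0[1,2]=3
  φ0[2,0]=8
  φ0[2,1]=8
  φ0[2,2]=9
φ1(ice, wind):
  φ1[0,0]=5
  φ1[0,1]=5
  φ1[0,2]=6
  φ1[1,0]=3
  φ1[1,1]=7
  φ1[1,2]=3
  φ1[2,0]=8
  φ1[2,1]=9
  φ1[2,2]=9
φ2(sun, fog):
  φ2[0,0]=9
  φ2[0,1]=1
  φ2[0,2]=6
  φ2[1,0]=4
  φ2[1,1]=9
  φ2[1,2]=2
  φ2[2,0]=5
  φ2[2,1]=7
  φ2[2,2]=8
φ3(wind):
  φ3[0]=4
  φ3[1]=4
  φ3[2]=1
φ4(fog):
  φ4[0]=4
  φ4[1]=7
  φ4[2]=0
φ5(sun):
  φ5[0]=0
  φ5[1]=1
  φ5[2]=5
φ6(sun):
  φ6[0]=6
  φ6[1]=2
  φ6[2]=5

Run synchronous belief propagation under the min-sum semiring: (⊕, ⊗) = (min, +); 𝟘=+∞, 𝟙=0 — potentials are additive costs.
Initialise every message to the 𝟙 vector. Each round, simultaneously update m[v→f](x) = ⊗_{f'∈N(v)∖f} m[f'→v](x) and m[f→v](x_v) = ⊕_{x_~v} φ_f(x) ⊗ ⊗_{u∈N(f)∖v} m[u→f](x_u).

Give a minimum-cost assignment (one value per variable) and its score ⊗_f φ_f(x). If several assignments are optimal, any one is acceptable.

init: all messages = 𝟙 over 3 values
r1 m[φ0→ice] = [7, 3, 8]
r1 m[φ0→sun] = [7, 7, 3]
r1 m[φ1→ice] = [5, 3, 8]
r1 m[φ1→wind] = [3, 5, 3]
r1 m[φ2→sun] = [1, 2, 5]
r1 m[φ2→fog] = [4, 1, 2]
r1 m[φ3→wind] = [4, 4, 1]
r1 m[φ4→fog] = [4, 7, 0]
r1 m[φ5→sun] = [0, 1, 5]
r1 m[φ6→sun] = [6, 2, 5]
r1 m[ice→φ0] = [0, 0, 0]
r1 m[ice→φ1] = [0, 0, 0]
r1 m[sun→φ0] = [0, 0, 0]
r1 m[sun→φ2] = [0, 0, 0]
r1 m[sun→φ5] = [0, 0, 0]
r1 m[sun→φ6] = [0, 0, 0]
r1 m[wind→φ1] = [0, 0, 0]
r1 m[wind→φ3] = [0, 0, 0]
r1 m[fog→φ2] = [0, 0, 0]
r1 m[fog→φ4] = [0, 0, 0]
r2 m[φ0→ice] = [7, 3, 8]
r2 m[φ0→sun] = [7, 7, 3]
r2 m[φ1→ice] = [5, 3, 8]
r2 m[φ1→wind] = [3, 5, 3]
r2 m[φ2→sun] = [1, 2, 5]
r2 m[φ2→fog] = [4, 1, 2]
r2 m[φ3→wind] = [4, 4, 1]
r2 m[φ4→fog] = [4, 7, 0]
r2 m[φ5→sun] = [0, 1, 5]
r2 m[φ6→sun] = [6, 2, 5]
r2 m[ice→φ0] = [5, 3, 8]
r2 m[ice→φ1] = [7, 3, 8]
r2 m[sun→φ0] = [7, 5, 15]
r2 m[sun→φ2] = [13, 10, 13]
r2 m[sun→φ5] = [14, 11, 13]
r2 m[sun→φ6] = [8, 10, 13]
r2 m[wind→φ1] = [4, 4, 1]
r2 m[wind→φ3] = [3, 5, 3]
r2 m[fog→φ2] = [4, 7, 0]
r2 m[fog→φ4] = [4, 1, 2]
r3 m[φ0→ice] = [12, 14, 13]
r3 m[φ0→sun] = [12, 12, 6]
r3 m[φ1→ice] = [7, 4, 10]
r3 m[φ1→wind] = [6, 10, 6]
r3 m[φ2→sun] = [6, 2, 8]
r3 m[φ2→fog] = [14, 14, 12]
r3 m[φ3→wind] = [4, 4, 1]
r3 m[φ4→fog] = [4, 7, 0]
r3 m[φ5→sun] = [0, 1, 5]
r3 m[φ6→sun] = [6, 2, 5]
r3 m[ice→φ0] = [5, 3, 8]
r3 m[ice→φ1] = [7, 3, 8]
r3 m[sun→φ0] = [7, 5, 15]
r3 m[sun→φ2] = [13, 10, 13]
r3 m[sun→φ5] = [14, 11, 13]
r3 m[sun→φ6] = [8, 10, 13]
r3 m[wind→φ1] = [4, 4, 1]
r3 m[wind→φ3] = [3, 5, 3]
r3 m[fog→φ2] = [4, 7, 0]
r3 m[fog→φ4] = [4, 1, 2]
r4 m[φ0→ice] = [12, 14, 13]
r4 m[φ0→sun] = [12, 12, 6]
r4 m[φ1→ice] = [7, 4, 10]
r4 m[φ1→wind] = [6, 10, 6]
r4 m[φ2→sun] = [6, 2, 8]
r4 m[φ2→fog] = [14, 14, 12]
r4 m[φ3→wind] = [4, 4, 1]
r4 m[φ4→fog] = [4, 7, 0]
r4 m[φ5→sun] = [0, 1, 5]
r4 m[φ6→sun] = [6, 2, 5]
r4 m[ice→φ0] = [7, 4, 10]
r4 m[ice→φ1] = [12, 14, 13]
r4 m[sun→φ0] = [12, 5, 18]
r4 m[sun→φ2] = [18, 15, 16]
r4 m[sun→φ5] = [24, 16, 19]
r4 m[sun→φ6] = [18, 15, 19]
r4 m[wind→φ1] = [4, 4, 1]
r4 m[wind→φ3] = [6, 10, 6]
r4 m[fog→φ2] = [4, 7, 0]
r4 m[fog→φ4] = [14, 14, 12]
r5 m[φ0→ice] = [12, 14, 13]
r5 m[φ0→sun] = [13, 13, 7]
r5 m[φ1→ice] = [7, 4, 10]
r5 m[φ1→wind] = [17, 17, 17]
r5 m[φ2→sun] = [6, 2, 8]
r5 m[φ2→fog] = [19, 19, 17]
r5 m[φ3→wind] = [4, 4, 1]
r5 m[φ4→fog] = [4, 7, 0]
r5 m[φ5→sun] = [0, 1, 5]
r5 m[φ6→sun] = [6, 2, 5]
r5 m[ice→φ0] = [7, 4, 10]
r5 m[ice→φ1] = [12, 14, 13]
r5 m[sun→φ0] = [12, 5, 18]
r5 m[sun→φ2] = [18, 15, 16]
r5 m[sun→φ5] = [24, 16, 19]
r5 m[sun→φ6] = [18, 15, 19]
r5 m[wind→φ1] = [4, 4, 1]
r5 m[wind→φ3] = [6, 10, 6]
r5 m[fog→φ2] = [4, 7, 0]
r5 m[fog→φ4] = [14, 14, 12]
r6 m[φ0→ice] = [12, 14, 13]
r6 m[φ0→sun] = [13, 13, 7]
r6 m[φ1→ice] = [7, 4, 10]
r6 m[φ1→wind] = [17, 17, 17]
r6 m[φ2→sun] = [6, 2, 8]
r6 m[φ2→fog] = [19, 19, 17]
r6 m[φ3→wind] = [4, 4, 1]
r6 m[φ4→fog] = [4, 7, 0]
r6 m[φ5→sun] = [0, 1, 5]
r6 m[φ6→sun] = [6, 2, 5]
r6 m[ice→φ0] = [7, 4, 10]
r6 m[ice→φ1] = [12, 14, 13]
r6 m[sun→φ0] = [12, 5, 18]
r6 m[sun→φ2] = [19, 16, 17]
r6 m[sun→φ5] = [25, 17, 20]
r6 m[sun→φ6] = [19, 16, 20]
r6 m[wind→φ1] = [4, 4, 1]
r6 m[wind→φ3] = [17, 17, 17]
r6 m[fog→φ2] = [4, 7, 0]
r6 m[fog→φ4] = [19, 19, 17]
r7 m[φ0→ice] = [12, 14, 13]
r7 m[φ0→sun] = [13, 13, 7]
r7 m[φ1→ice] = [7, 4, 10]
r7 m[φ1→wind] = [17, 17, 17]
r7 m[φ2→sun] = [6, 2, 8]
r7 m[φ2→fog] = [20, 20, 18]
r7 m[φ3→wind] = [4, 4, 1]
r7 m[φ4→fog] = [4, 7, 0]
r7 m[φ5→sun] = [0, 1, 5]
r7 m[φ6→sun] = [6, 2, 5]
r7 m[ice→φ0] = [7, 4, 10]
r7 m[ice→φ1] = [12, 14, 13]
r7 m[sun→φ0] = [12, 5, 18]
r7 m[sun→φ2] = [19, 16, 17]
r7 m[sun→φ5] = [25, 17, 20]
r7 m[sun→φ6] = [19, 16, 20]
r7 m[wind→φ1] = [4, 4, 1]
r7 m[wind→φ3] = [17, 17, 17]
r7 m[fog→φ2] = [4, 7, 0]
r7 m[fog→φ4] = [19, 19, 17]
r8 m[φ0→ice] = [12, 14, 13]
r8 m[φ0→sun] = [13, 13, 7]
r8 m[φ1→ice] = [7, 4, 10]
r8 m[φ1→wind] = [17, 17, 17]
r8 m[φ2→sun] = [6, 2, 8]
r8 m[φ2→fog] = [20, 20, 18]
r8 m[φ3→wind] = [4, 4, 1]
r8 m[φ4→fog] = [4, 7, 0]
r8 m[φ5→sun] = [0, 1, 5]
r8 m[φ6→sun] = [6, 2, 5]
r8 m[ice→φ0] = [7, 4, 10]
r8 m[ice→φ1] = [12, 14, 13]
r8 m[sun→φ0] = [12, 5, 18]
r8 m[sun→φ2] = [19, 16, 17]
r8 m[sun→φ5] = [25, 17, 20]
r8 m[sun→φ6] = [19, 16, 20]
r8 m[wind→φ1] = [4, 4, 1]
r8 m[wind→φ3] = [17, 17, 17]
r8 m[fog→φ2] = [4, 7, 0]
r8 m[fog→φ4] = [20, 20, 18]
r9 m[φ0→ice] = [12, 14, 13]
r9 m[φ0→sun] = [13, 13, 7]
r9 m[φ1→ice] = [7, 4, 10]
r9 m[φ1→wind] = [17, 17, 17]
r9 m[φ2→sun] = [6, 2, 8]
r9 m[φ2→fog] = [20, 20, 18]
r9 m[φ3→wind] = [4, 4, 1]
r9 m[φ4→fog] = [4, 7, 0]
r9 m[φ5→sun] = [0, 1, 5]
r9 m[φ6→sun] = [6, 2, 5]
r9 m[ice→φ0] = [7, 4, 10]
r9 m[ice→φ1] = [12, 14, 13]
r9 m[sun→φ0] = [12, 5, 18]
r9 m[sun→φ2] = [19, 16, 17]
r9 m[sun→φ5] = [25, 17, 20]
r9 m[sun→φ6] = [19, 16, 20]
r9 m[wind→φ1] = [4, 4, 1]
r9 m[wind→φ3] = [17, 17, 17]
r9 m[fog→φ2] = [4, 7, 0]
r9 m[fog→φ4] = [20, 20, 18]
fixed point reached at round 9
traceback from ice: (ice=1, sun=1, wind=2, fog=2), score=18

assignment: (ice=1, sun=1, wind=2, fog=2); score = 18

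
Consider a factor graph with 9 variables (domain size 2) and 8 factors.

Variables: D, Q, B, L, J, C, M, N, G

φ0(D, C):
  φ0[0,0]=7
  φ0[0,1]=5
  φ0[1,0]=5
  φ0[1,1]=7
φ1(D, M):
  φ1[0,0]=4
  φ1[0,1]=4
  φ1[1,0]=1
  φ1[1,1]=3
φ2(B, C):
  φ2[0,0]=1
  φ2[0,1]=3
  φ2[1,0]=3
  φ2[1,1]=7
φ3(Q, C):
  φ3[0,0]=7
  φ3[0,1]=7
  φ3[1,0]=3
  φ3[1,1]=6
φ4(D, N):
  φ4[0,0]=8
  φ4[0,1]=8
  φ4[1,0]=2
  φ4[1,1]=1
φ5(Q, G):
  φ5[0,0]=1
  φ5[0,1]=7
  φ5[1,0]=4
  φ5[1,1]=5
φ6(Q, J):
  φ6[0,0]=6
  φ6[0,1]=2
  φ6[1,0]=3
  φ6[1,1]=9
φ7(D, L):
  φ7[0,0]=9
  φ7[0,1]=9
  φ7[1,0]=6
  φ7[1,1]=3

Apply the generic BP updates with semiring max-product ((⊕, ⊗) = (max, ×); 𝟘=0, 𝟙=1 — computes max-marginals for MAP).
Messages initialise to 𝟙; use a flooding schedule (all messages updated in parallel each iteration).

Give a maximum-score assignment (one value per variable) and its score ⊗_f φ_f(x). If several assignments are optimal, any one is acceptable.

init: all messages = 𝟙 over 2 values
r1 m[φ0→D] = [7, 7]
r1 m[φ0→C] = [7, 7]
r1 m[φ1→D] = [4, 3]
r1 m[φ1→M] = [4, 4]
r1 m[φ2→B] = [3, 7]
r1 m[φ2→C] = [3, 7]
r1 m[φ3→Q] = [7, 6]
r1 m[φ3→C] = [7, 7]
r1 m[φ4→D] = [8, 2]
r1 m[φ4→N] = [8, 8]
r1 m[φ5→Q] = [7, 5]
r1 m[φ5→G] = [4, 7]
r1 m[φ6→Q] = [6, 9]
r1 m[φ6→J] = [6, 9]
r1 m[φ7→D] = [9, 6]
r1 m[φ7→L] = [9, 9]
r1 m[D→φ0] = [1, 1]
r1 m[D→φ1] = [1, 1]
r1 m[D→φ4] = [1, 1]
r1 m[D→φ7] = [1, 1]
r1 m[Q→φ3] = [1, 1]
r1 m[Q→φ5] = [1, 1]
r1 m[Q→φ6] = [1, 1]
r1 m[B→φ2] = [1, 1]
r1 m[L→φ7] = [1, 1]
r1 m[J→φ6] = [1, 1]
r1 m[C→φ0] = [1, 1]
r1 m[C→φ2] = [1, 1]
r1 m[C→φ3] = [1, 1]
r1 m[M→φ1] = [1, 1]
r1 m[N→φ4] = [1, 1]
r1 m[G→φ5] = [1, 1]
r2 m[φ0→D] = [7, 7]
r2 m[φ0→C] = [7, 7]
r2 m[φ1→D] = [4, 3]
r2 m[φ1→M] = [4, 4]
r2 m[φ2→B] = [3, 7]
r2 m[φ2→C] = [3, 7]
r2 m[φ3→Q] = [7, 6]
r2 m[φ3→C] = [7, 7]
r2 m[φ4→D] = [8, 2]
r2 m[φ4→N] = [8, 8]
r2 m[φ5→Q] = [7, 5]
r2 m[φ5→G] = [4, 7]
r2 m[φ6→Q] = [6, 9]
r2 m[φ6→J] = [6, 9]
r2 m[φ7→D] = [9, 6]
r2 m[φ7→L] = [9, 9]
r2 m[D→φ0] = [288, 36]
r2 m[D→φ1] = [504, 84]
r2 m[D→φ4] = [252, 126]
r2 m[D→φ7] = [224, 42]
r2 m[Q→φ3] = [42, 45]
r2 m[Q→φ5] = [42, 54]
r2 m[Q→φ6] = [49, 30]
r2 m[B→φ2] = [1, 1]
r2 m[L→φ7] = [1, 1]
r2 m[J→φ6] = [1, 1]
r2 m[C→φ0] = [21, 49]
r2 m[C→φ2] = [49, 49]
r2 m[C→φ3] = [21, 49]
r2 m[M→φ1] = [1, 1]
r2 m[N→φ4] = [1, 1]
r2 m[G→φ5] = [1, 1]
r3 m[φ0→D] = [245, 343]
r3 m[φ0→C] = [2016, 1440]
r3 m[φ1→D] = [4, 3]
r3 m[φ1→M] = [2016, 2016]
r3 m[φ2→B] = [147, 343]
r3 m[φ2→C] = [3, 7]
r3 m[φ3→Q] = [343, 294]
r3 m[φ3→C] = [294, 294]
r3 m[φ4→D] = [8, 2]
r3 m[φ4→N] = [2016, 2016]
r3 m[φ5→Q] = [7, 5]
r3 m[φ5→G] = [216, 294]
r3 m[φ6→Q] = [6, 9]
r3 m[φ6→J] = [294, 270]
r3 m[φ7→D] = [9, 6]
r3 m[φ7→L] = [2016, 2016]
r3 m[D→φ0] = [288, 36]
r3 m[D→φ1] = [504, 84]
r3 m[D→φ4] = [252, 126]
r3 m[D→φ7] = [224, 42]
r3 m[Q→φ3] = [42, 45]
r3 m[Q→φ5] = [42, 54]
r3 m[Q→φ6] = [49, 30]
r3 m[B→φ2] = [1, 1]
r3 m[L→φ7] = [1, 1]
r3 m[J→φ6] = [1, 1]
r3 m[C→φ0] = [21, 49]
r3 m[C→φ2] = [49, 49]
r3 m[C→φ3] = [21, 49]
r3 m[M→φ1] = [1, 1]
r3 m[N→φ4] = [1, 1]
r3 m[G→φ5] = [1, 1]
r4 m[φ0→D] = [245, 343]
r4 m[φ0→C] = [2016, 1440]
r4 m[φ1→D] = [4, 3]
r4 m[φ1→M] = [2016, 2016]
r4 m[φ2→B] = [147, 343]
r4 m[φ2→C] = [3, 7]
r4 m[φ3→Q] = [343, 294]
r4 m[φ3→C] = [294, 294]
r4 m[φ4→D] = [8, 2]
r4 m[φ4→N] = [2016, 2016]
r4 m[φ5→Q] = [7, 5]
r4 m[φ5→G] = [216, 294]
r4 m[φ6→Q] = [6, 9]
r4 m[φ6→J] = [294, 270]
r4 m[φ7→D] = [9, 6]
r4 m[φ7→L] = [2016, 2016]
r4 m[D→φ0] = [288, 36]
r4 m[D→φ1] = [17640, 4116]
r4 m[D→φ4] = [8820, 6174]
r4 m[D→φ7] = [7840, 2058]
r4 m[Q→φ3] = [42, 45]
r4 m[Q→φ5] = [2058, 2646]
r4 m[Q→φ6] = [2401, 1470]
r4 m[B→φ2] = [1, 1]
r4 m[L→φ7] = [1, 1]
r4 m[J→φ6] = [1, 1]
r4 m[C→φ0] = [882, 2058]
r4 m[C→φ2] = [592704, 423360]
r4 m[C→φ3] = [6048, 10080]
r4 m[M→φ1] = [1, 1]
r4 m[N→φ4] = [1, 1]
r4 m[G→φ5] = [1, 1]
r5 m[φ0→D] = [10290, 14406]
r5 m[φ0→C] = [2016, 1440]
r5 m[φ1→D] = [4, 3]
r5 m[φ1→M] = [70560, 70560]
r5 m[φ2→B] = [1270080, 2963520]
r5 m[φ2→C] = [3, 7]
r5 m[φ3→Q] = [70560, 60480]
r5 m[φ3→C] = [294, 294]
r5 m[φ4→D] = [8, 2]
r5 m[φ4→N] = [70560, 70560]
r5 m[φ5→Q] = [7, 5]
r5 m[φ5→G] = [10584, 14406]
r5 m[φ6→Q] = [6, 9]
r5 m[φ6→J] = [14406, 13230]
r5 m[φ7→D] = [9, 6]
r5 m[φ7→L] = [70560, 70560]
r5 m[D→φ0] = [288, 36]
r5 m[D→φ1] = [17640, 4116]
r5 m[D→φ4] = [8820, 6174]
r5 m[D→φ7] = [7840, 2058]
r5 m[Q→φ3] = [42, 45]
r5 m[Q→φ5] = [2058, 2646]
r5 m[Q→φ6] = [2401, 1470]
r5 m[B→φ2] = [1, 1]
r5 m[L→φ7] = [1, 1]
r5 m[J→φ6] = [1, 1]
r5 m[C→φ0] = [882, 2058]
r5 m[C→φ2] = [592704, 423360]
r5 m[C→φ3] = [6048, 10080]
r5 m[M→φ1] = [1, 1]
r5 m[N→φ4] = [1, 1]
r5 m[G→φ5] = [1, 1]
r6 m[φ0→D] = [10290, 14406]
r6 m[φ0→C] = [2016, 1440]
r6 m[φ1→D] = [4, 3]
r6 m[φ1→M] = [70560, 70560]
r6 m[φ2→B] = [1270080, 2963520]
r6 m[φ2→C] = [3, 7]
r6 m[φ3→Q] = [70560, 60480]
r6 m[φ3→C] = [294, 294]
r6 m[φ4→D] = [8, 2]
r6 m[φ4→N] = [70560, 70560]
r6 m[φ5→Q] = [7, 5]
r6 m[φ5→G] = [10584, 14406]
r6 m[φ6→Q] = [6, 9]
r6 m[φ6→J] = [14406, 13230]
r6 m[φ7→D] = [9, 6]
r6 m[φ7→L] = [70560, 70560]
r6 m[D→φ0] = [288, 36]
r6 m[D→φ1] = [740880, 172872]
r6 m[D→φ4] = [370440, 259308]
r6 m[D→φ7] = [329280, 86436]
r6 m[Q→φ3] = [42, 45]
r6 m[Q→φ5] = [423360, 544320]
r6 m[Q→φ6] = [493920, 302400]
r6 m[B→φ2] = [1, 1]
r6 m[L→φ7] = [1, 1]
r6 m[J→φ6] = [1, 1]
r6 m[C→φ0] = [882, 2058]
r6 m[C→φ2] = [592704, 423360]
r6 m[C→φ3] = [6048, 10080]
r6 m[M→φ1] = [1, 1]
r6 m[N→φ4] = [1, 1]
r6 m[G→φ5] = [1, 1]
r7 m[φ0→D] = [10290, 14406]
r7 m[φ0→C] = [2016, 1440]
r7 m[φ1→D] = [4, 3]
r7 m[φ1→M] = [2963520, 2963520]
r7 m[φ2→B] = [1270080, 2963520]
r7 m[φ2→C] = [3, 7]
r7 m[φ3→Q] = [70560, 60480]
r7 m[φ3→C] = [294, 294]
r7 m[φ4→D] = [8, 2]
r7 m[φ4→N] = [2963520, 2963520]
r7 m[φ5→Q] = [7, 5]
r7 m[φ5→G] = [2177280, 2963520]
r7 m[φ6→Q] = [6, 9]
r7 m[φ6→J] = [2963520, 2721600]
r7 m[φ7→D] = [9, 6]
r7 m[φ7→L] = [2963520, 2963520]
r7 m[D→φ0] = [288, 36]
r7 m[D→φ1] = [740880, 172872]
r7 m[D→φ4] = [370440, 259308]
r7 m[D→φ7] = [329280, 86436]
r7 m[Q→φ3] = [42, 45]
r7 m[Q→φ5] = [423360, 544320]
r7 m[Q→φ6] = [493920, 302400]
r7 m[B→φ2] = [1, 1]
r7 m[L→φ7] = [1, 1]
r7 m[J→φ6] = [1, 1]
r7 m[C→φ0] = [882, 2058]
r7 m[C→φ2] = [592704, 423360]
r7 m[C→φ3] = [6048, 10080]
r7 m[M→φ1] = [1, 1]
r7 m[N→φ4] = [1, 1]
r7 m[G→φ5] = [1, 1]
r8 m[φ0→D] = [10290, 14406]
r8 m[φ0→C] = [2016, 1440]
r8 m[φ1→D] = [4, 3]
r8 m[φ1→M] = [2963520, 2963520]
r8 m[φ2→B] = [1270080, 2963520]
r8 m[φ2→C] = [3, 7]
r8 m[φ3→Q] = [70560, 60480]
r8 m[φ3→C] = [294, 294]
r8 m[φ4→D] = [8, 2]
r8 m[φ4→N] = [2963520, 2963520]
r8 m[φ5→Q] = [7, 5]
r8 m[φ5→G] = [2177280, 2963520]
r8 m[φ6→Q] = [6, 9]
r8 m[φ6→J] = [2963520, 2721600]
r8 m[φ7→D] = [9, 6]
r8 m[φ7→L] = [2963520, 2963520]
r8 m[D→φ0] = [288, 36]
r8 m[D→φ1] = [740880, 172872]
r8 m[D→φ4] = [370440, 259308]
r8 m[D→φ7] = [329280, 86436]
r8 m[Q→φ3] = [42, 45]
r8 m[Q→φ5] = [423360, 544320]
r8 m[Q→φ6] = [493920, 302400]
r8 m[B→φ2] = [1, 1]
r8 m[L→φ7] = [1, 1]
r8 m[J→φ6] = [1, 1]
r8 m[C→φ0] = [882, 2058]
r8 m[C→φ2] = [592704, 423360]
r8 m[C→φ3] = [6048, 10080]
r8 m[M→φ1] = [1, 1]
r8 m[N→φ4] = [1, 1]
r8 m[G→φ5] = [1, 1]
fixed point reached at round 8
traceback from D: (D=0, Q=0, B=1, L=0, J=0, C=1, M=0, N=0, G=1), score=2963520

assignment: (D=0, Q=0, B=1, L=0, J=0, C=1, M=0, N=0, G=1); score = 2963520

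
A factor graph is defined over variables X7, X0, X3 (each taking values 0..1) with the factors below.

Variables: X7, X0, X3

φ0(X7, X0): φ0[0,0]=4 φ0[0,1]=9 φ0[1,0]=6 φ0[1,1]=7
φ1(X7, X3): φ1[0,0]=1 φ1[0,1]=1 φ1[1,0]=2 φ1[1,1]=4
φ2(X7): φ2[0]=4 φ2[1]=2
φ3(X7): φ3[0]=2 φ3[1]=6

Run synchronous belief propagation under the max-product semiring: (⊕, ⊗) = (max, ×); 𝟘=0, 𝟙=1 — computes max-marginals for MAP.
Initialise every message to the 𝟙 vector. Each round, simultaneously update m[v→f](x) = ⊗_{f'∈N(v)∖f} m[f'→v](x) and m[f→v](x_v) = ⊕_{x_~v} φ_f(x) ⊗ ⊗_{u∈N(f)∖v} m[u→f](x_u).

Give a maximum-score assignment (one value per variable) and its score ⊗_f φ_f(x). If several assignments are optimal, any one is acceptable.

init: all messages = 𝟙 over 2 values
r1 m[φ0→X7] = [9, 7]
r1 m[φ0→X0] = [6, 9]
r1 m[φ1→X7] = [1, 4]
r1 m[φ1→X3] = [2, 4]
r1 m[φ2→X7] = [4, 2]
r1 m[φ3→X7] = [2, 6]
r1 m[X7→φ0] = [1, 1]
r1 m[X7→φ1] = [1, 1]
r1 m[X7→φ2] = [1, 1]
r1 m[X7→φ3] = [1, 1]
r1 m[X0→φ0] = [1, 1]
r1 m[X3→φ1] = [1, 1]
r2 m[φ0→X7] = [9, 7]
r2 m[φ0→X0] = [6, 9]
r2 m[φ1→X7] = [1, 4]
r2 m[φ1→X3] = [2, 4]
r2 m[φ2→X7] = [4, 2]
r2 m[φ3→X7] = [2, 6]
r2 m[X7→φ0] = [8, 48]
r2 m[X7→φ1] = [72, 84]
r2 m[X7→φ2] = [18, 168]
r2 m[X7→φ3] = [36, 56]
r2 m[X0→φ0] = [1, 1]
r2 m[X3→φ1] = [1, 1]
r3 m[φ0→X7] = [9, 7]
r3 m[φ0→X0] = [288, 336]
r3 m[φ1→X7] = [1, 4]
r3 m[φ1→X3] = [168, 336]
r3 m[φ2→X7] = [4, 2]
r3 m[φ3→X7] = [2, 6]
r3 m[X7→φ0] = [8, 48]
r3 m[X7→φ1] = [72, 84]
r3 m[X7→φ2] = [18, 168]
r3 m[X7→φ3] = [36, 56]
r3 m[X0→φ0] = [1, 1]
r3 m[X3→φ1] = [1, 1]
r4 m[φ0→X7] = [9, 7]
r4 m[φ0→X0] = [288, 336]
r4 m[φ1→X7] = [1, 4]
r4 m[φ1→X3] = [168, 336]
r4 m[φ2→X7] = [4, 2]
r4 m[φ3→X7] = [2, 6]
r4 m[X7→φ0] = [8, 48]
r4 m[X7→φ1] = [72, 84]
r4 m[X7→φ2] = [18, 168]
r4 m[X7→φ3] = [36, 56]
r4 m[X0→φ0] = [1, 1]
r4 m[X3→φ1] = [1, 1]
fixed point reached at round 4
traceback from X7: (X7=1, X0=1, X3=1), score=336

assignment: (X7=1, X0=1, X3=1); score = 336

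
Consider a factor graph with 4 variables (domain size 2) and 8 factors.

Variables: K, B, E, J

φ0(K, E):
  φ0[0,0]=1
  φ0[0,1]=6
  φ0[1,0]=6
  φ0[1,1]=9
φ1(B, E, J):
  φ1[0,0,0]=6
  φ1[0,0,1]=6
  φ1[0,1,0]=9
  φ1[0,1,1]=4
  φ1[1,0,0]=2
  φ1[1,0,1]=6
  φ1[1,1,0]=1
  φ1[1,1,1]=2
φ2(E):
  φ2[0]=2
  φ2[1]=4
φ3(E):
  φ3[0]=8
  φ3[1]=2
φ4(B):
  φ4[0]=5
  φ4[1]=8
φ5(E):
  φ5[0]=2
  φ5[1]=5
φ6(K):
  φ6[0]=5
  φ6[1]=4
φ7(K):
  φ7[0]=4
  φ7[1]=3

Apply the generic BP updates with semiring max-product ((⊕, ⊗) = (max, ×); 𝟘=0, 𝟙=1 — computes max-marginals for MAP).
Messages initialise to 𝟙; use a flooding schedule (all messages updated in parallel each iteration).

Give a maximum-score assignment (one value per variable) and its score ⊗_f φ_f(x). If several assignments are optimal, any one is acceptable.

init: all messages = 𝟙 over 2 values
r1 m[φ0→K] = [6, 9]
r1 m[φ0→E] = [6, 9]
r1 m[φ1→B] = [9, 6]
r1 m[φ1→E] = [6, 9]
r1 m[φ1→J] = [9, 6]
r1 m[φ2→E] = [2, 4]
r1 m[φ3→E] = [8, 2]
r1 m[φ4→B] = [5, 8]
r1 m[φ5→E] = [2, 5]
r1 m[φ6→K] = [5, 4]
r1 m[φ7→K] = [4, 3]
r1 m[K→φ0] = [1, 1]
r1 m[K→φ6] = [1, 1]
r1 m[K→φ7] = [1, 1]
r1 m[B→φ1] = [1, 1]
r1 m[B→φ4] = [1, 1]
r1 m[E→φ0] = [1, 1]
r1 m[E→φ1] = [1, 1]
r1 m[E→φ2] = [1, 1]
r1 m[E→φ3] = [1, 1]
r1 m[E→φ5] = [1, 1]
r1 m[J→φ1] = [1, 1]
r2 m[φ0→K] = [6, 9]
r2 m[φ0→E] = [6, 9]
r2 m[φ1→B] = [9, 6]
r2 m[φ1→E] = [6, 9]
r2 m[φ1→J] = [9, 6]
r2 m[φ2→E] = [2, 4]
r2 m[φ3→E] = [8, 2]
r2 m[φ4→B] = [5, 8]
r2 m[φ5→E] = [2, 5]
r2 m[φ6→K] = [5, 4]
r2 m[φ7→K] = [4, 3]
r2 m[K→φ0] = [20, 12]
r2 m[K→φ6] = [24, 27]
r2 m[K→φ7] = [30, 36]
r2 m[B→φ1] = [5, 8]
r2 m[B→φ4] = [9, 6]
r2 m[E→φ0] = [192, 360]
r2 m[E→φ1] = [192, 360]
r2 m[E→φ2] = [576, 810]
r2 m[E→φ3] = [144, 1620]
r2 m[E→φ5] = [576, 648]
r2 m[J→φ1] = [1, 1]
r3 m[φ0→K] = [2160, 3240]
r3 m[φ0→E] = [72, 120]
r3 m[φ1→B] = [3240, 1152]
r3 m[φ1→E] = [48, 45]
r3 m[φ1→J] = [16200, 9216]
r3 m[φ2→E] = [2, 4]
r3 m[φ3→E] = [8, 2]
r3 m[φ4→B] = [5, 8]
r3 m[φ5→E] = [2, 5]
r3 m[φ6→K] = [5, 4]
r3 m[φ7→K] = [4, 3]
r3 m[K→φ0] = [20, 12]
r3 m[K→φ6] = [24, 27]
r3 m[K→φ7] = [30, 36]
r3 m[B→φ1] = [5, 8]
r3 m[B→φ4] = [9, 6]
r3 m[E→φ0] = [192, 360]
r3 m[E→φ1] = [192, 360]
r3 m[E→φ2] = [576, 810]
r3 m[E→φ3] = [144, 1620]
r3 m[E→φ5] = [576, 648]
r3 m[J→φ1] = [1, 1]
r4 m[φ0→K] = [2160, 3240]
r4 m[φ0→E] = [72, 120]
r4 m[φ1→B] = [3240, 1152]
r4 m[φ1→E] = [48, 45]
r4 m[φ1→J] = [16200, 9216]
r4 m[φ2→E] = [2, 4]
r4 m[φ3→E] = [8, 2]
r4 m[φ4→B] = [5, 8]
r4 m[φ5→E] = [2, 5]
r4 m[φ6→K] = [5, 4]
r4 m[φ7→K] = [4, 3]
r4 m[K→φ0] = [20, 12]
r4 m[K→φ6] = [8640, 9720]
r4 m[K→φ7] = [10800, 12960]
r4 m[B→φ1] = [5, 8]
r4 m[B→φ4] = [3240, 1152]
r4 m[E→φ0] = [1536, 1800]
r4 m[E→φ1] = [2304, 4800]
r4 m[E→φ2] = [55296, 54000]
r4 m[E→φ3] = [13824, 108000]
r4 m[E→φ5] = [55296, 43200]
r4 m[J→φ1] = [1, 1]
r5 m[φ0→K] = [10800, 16200]
r5 m[φ0→E] = [72, 120]
r5 m[φ1→B] = [43200, 13824]
r5 m[φ1→E] = [48, 45]
r5 m[φ1→J] = [216000, 110592]
r5 m[φ2→E] = [2, 4]
r5 m[φ3→E] = [8, 2]
r5 m[φ4→B] = [5, 8]
r5 m[φ5→E] = [2, 5]
r5 m[φ6→K] = [5, 4]
r5 m[φ7→K] = [4, 3]
r5 m[K→φ0] = [20, 12]
r5 m[K→φ6] = [8640, 9720]
r5 m[K→φ7] = [10800, 12960]
r5 m[B→φ1] = [5, 8]
r5 m[B→φ4] = [3240, 1152]
r5 m[E→φ0] = [1536, 1800]
r5 m[E→φ1] = [2304, 4800]
r5 m[E→φ2] = [55296, 54000]
r5 m[E→φ3] = [13824, 108000]
r5 m[E→φ5] = [55296, 43200]
r5 m[J→φ1] = [1, 1]
r6 m[φ0→K] = [10800, 16200]
r6 m[φ0→E] = [72, 120]
r6 m[φ1→B] = [43200, 13824]
r6 m[φ1→E] = [48, 45]
r6 m[φ1→J] = [216000, 110592]
r6 m[φ2→E] = [2, 4]
r6 m[φ3→E] = [8, 2]
r6 m[φ4→B] = [5, 8]
r6 m[φ5→E] = [2, 5]
r6 m[φ6→K] = [5, 4]
r6 m[φ7→K] = [4, 3]
r6 m[K→φ0] = [20, 12]
r6 m[K→φ6] = [43200, 48600]
r6 m[K→φ7] = [54000, 64800]
r6 m[B→φ1] = [5, 8]
r6 m[B→φ4] = [43200, 13824]
r6 m[E→φ0] = [1536, 1800]
r6 m[E→φ1] = [2304, 4800]
r6 m[E→φ2] = [55296, 54000]
r6 m[E→φ3] = [13824, 108000]
r6 m[E→φ5] = [55296, 43200]
r6 m[J→φ1] = [1, 1]
r7 m[φ0→K] = [10800, 16200]
r7 m[φ0→E] = [72, 120]
r7 m[φ1→B] = [43200, 13824]
r7 m[φ1→E] = [48, 45]
r7 m[φ1→J] = [216000, 110592]
r7 m[φ2→E] = [2, 4]
r7 m[φ3→E] = [8, 2]
r7 m[φ4→B] = [5, 8]
r7 m[φ5→E] = [2, 5]
r7 m[φ6→K] = [5, 4]
r7 m[φ7→K] = [4, 3]
r7 m[K→φ0] = [20, 12]
r7 m[K→φ6] = [43200, 48600]
r7 m[K→φ7] = [54000, 64800]
r7 m[B→φ1] = [5, 8]
r7 m[B→φ4] = [43200, 13824]
r7 m[E→φ0] = [1536, 1800]
r7 m[E→φ1] = [2304, 4800]
r7 m[E→φ2] = [55296, 54000]
r7 m[E→φ3] = [13824, 108000]
r7 m[E→φ5] = [55296, 43200]
r7 m[J→φ1] = [1, 1]
fixed point reached at round 7
traceback from K: (K=0, B=0, E=1, J=0), score=216000

assignment: (K=0, B=0, E=1, J=0); score = 216000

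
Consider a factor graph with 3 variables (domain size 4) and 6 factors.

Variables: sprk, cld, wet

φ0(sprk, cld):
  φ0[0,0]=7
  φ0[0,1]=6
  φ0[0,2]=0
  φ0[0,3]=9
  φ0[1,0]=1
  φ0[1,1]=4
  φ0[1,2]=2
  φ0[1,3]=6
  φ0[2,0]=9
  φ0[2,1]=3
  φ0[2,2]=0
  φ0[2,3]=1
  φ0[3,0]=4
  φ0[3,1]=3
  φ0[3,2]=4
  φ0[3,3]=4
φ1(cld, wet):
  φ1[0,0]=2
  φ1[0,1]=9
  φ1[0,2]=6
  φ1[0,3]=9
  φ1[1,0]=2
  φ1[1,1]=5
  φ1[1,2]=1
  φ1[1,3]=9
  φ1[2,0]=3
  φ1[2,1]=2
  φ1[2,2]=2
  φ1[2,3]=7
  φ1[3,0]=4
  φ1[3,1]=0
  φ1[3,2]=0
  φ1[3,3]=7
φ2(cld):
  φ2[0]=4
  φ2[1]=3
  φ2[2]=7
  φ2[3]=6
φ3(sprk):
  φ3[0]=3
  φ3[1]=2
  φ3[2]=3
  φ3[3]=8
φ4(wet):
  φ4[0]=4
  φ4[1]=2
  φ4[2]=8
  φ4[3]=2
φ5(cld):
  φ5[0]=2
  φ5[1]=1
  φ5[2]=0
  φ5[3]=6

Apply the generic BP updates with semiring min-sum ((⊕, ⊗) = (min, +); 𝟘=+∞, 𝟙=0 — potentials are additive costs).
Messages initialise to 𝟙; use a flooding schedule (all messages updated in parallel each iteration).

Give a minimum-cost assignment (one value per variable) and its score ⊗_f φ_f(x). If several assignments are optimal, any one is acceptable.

assignment: (sprk=0, cld=2, wet=1); score = 14

init: all messages = 𝟙 over 4 values
r1 m[φ0→sprk] = [0, 1, 0, 3]
r1 m[φ0→cld] = [1, 3, 0, 1]
r1 m[φ1→cld] = [2, 1, 2, 0]
r1 m[φ1→wet] = [2, 0, 0, 7]
r1 m[φ2→cld] = [4, 3, 7, 6]
r1 m[φ3→sprk] = [3, 2, 3, 8]
r1 m[φ4→wet] = [4, 2, 8, 2]
r1 m[φ5→cld] = [2, 1, 0, 6]
r1 m[sprk→φ0] = [0, 0, 0, 0]
r1 m[sprk→φ3] = [0, 0, 0, 0]
r1 m[cld→φ0] = [0, 0, 0, 0]
r1 m[cld→φ1] = [0, 0, 0, 0]
r1 m[cld→φ2] = [0, 0, 0, 0]
r1 m[cld→φ5] = [0, 0, 0, 0]
r1 m[wet→φ1] = [0, 0, 0, 0]
r1 m[wet→φ4] = [0, 0, 0, 0]
r2 m[φ0→sprk] = [0, 1, 0, 3]
r2 m[φ0→cld] = [1, 3, 0, 1]
r2 m[φ1→cld] = [2, 1, 2, 0]
r2 m[φ1→wet] = [2, 0, 0, 7]
r2 m[φ2→cld] = [4, 3, 7, 6]
r2 m[φ3→sprk] = [3, 2, 3, 8]
r2 m[φ4→wet] = [4, 2, 8, 2]
r2 m[φ5→cld] = [2, 1, 0, 6]
r2 m[sprk→φ0] = [3, 2, 3, 8]
r2 m[sprk→φ3] = [0, 1, 0, 3]
r2 m[cld→φ0] = [8, 5, 9, 12]
r2 m[cld→φ1] = [7, 7, 7, 13]
r2 m[cld→φ2] = [5, 5, 2, 7]
r2 m[cld→φ5] = [7, 7, 9, 7]
r2 m[wet→φ1] = [4, 2, 8, 2]
r2 m[wet→φ4] = [2, 0, 0, 7]
r3 m[φ0→sprk] = [9, 9, 8, 8]
r3 m[φ0→cld] = [3, 6, 3, 4]
r3 m[φ1→cld] = [6, 6, 4, 2]
r3 m[φ1→wet] = [9, 9, 8, 14]
r3 m[φ2→cld] = [4, 3, 7, 6]
r3 m[φ3→sprk] = [3, 2, 3, 8]
r3 m[φ4→wet] = [4, 2, 8, 2]
r3 m[φ5→cld] = [2, 1, 0, 6]
r3 m[sprk→φ0] = [3, 2, 3, 8]
r3 m[sprk→φ3] = [0, 1, 0, 3]
r3 m[cld→φ0] = [8, 5, 9, 12]
r3 m[cld→φ1] = [7, 7, 7, 13]
r3 m[cld→φ2] = [5, 5, 2, 7]
r3 m[cld→φ5] = [7, 7, 9, 7]
r3 m[wet→φ1] = [4, 2, 8, 2]
r3 m[wet→φ4] = [2, 0, 0, 7]
r4 m[φ0→sprk] = [9, 9, 8, 8]
r4 m[φ0→cld] = [3, 6, 3, 4]
r4 m[φ1→cld] = [6, 6, 4, 2]
r4 m[φ1→wet] = [9, 9, 8, 14]
r4 m[φ2→cld] = [4, 3, 7, 6]
r4 m[φ3→sprk] = [3, 2, 3, 8]
r4 m[φ4→wet] = [4, 2, 8, 2]
r4 m[φ5→cld] = [2, 1, 0, 6]
r4 m[sprk→φ0] = [3, 2, 3, 8]
r4 m[sprk→φ3] = [9, 9, 8, 8]
r4 m[cld→φ0] = [12, 10, 11, 14]
r4 m[cld→φ1] = [9, 10, 10, 16]
r4 m[cld→φ2] = [11, 13, 7, 12]
r4 m[cld→φ5] = [13, 15, 14, 12]
r4 m[wet→φ1] = [4, 2, 8, 2]
r4 m[wet→φ4] = [9, 9, 8, 14]
r5 m[φ0→sprk] = [11, 13, 11, 13]
r5 m[φ0→cld] = [3, 6, 3, 4]
r5 m[φ1→cld] = [6, 6, 4, 2]
r5 m[φ1→wet] = [11, 12, 11, 17]
r5 m[φ2→cld] = [4, 3, 7, 6]
r5 m[φ3→sprk] = [3, 2, 3, 8]
r5 m[φ4→wet] = [4, 2, 8, 2]
r5 m[φ5→cld] = [2, 1, 0, 6]
r5 m[sprk→φ0] = [3, 2, 3, 8]
r5 m[sprk→φ3] = [9, 9, 8, 8]
r5 m[cld→φ0] = [12, 10, 11, 14]
r5 m[cld→φ1] = [9, 10, 10, 16]
r5 m[cld→φ2] = [11, 13, 7, 12]
r5 m[cld→φ5] = [13, 15, 14, 12]
r5 m[wet→φ1] = [4, 2, 8, 2]
r5 m[wet→φ4] = [9, 9, 8, 14]
r6 m[φ0→sprk] = [11, 13, 11, 13]
r6 m[φ0→cld] = [3, 6, 3, 4]
r6 m[φ1→cld] = [6, 6, 4, 2]
r6 m[φ1→wet] = [11, 12, 11, 17]
r6 m[φ2→cld] = [4, 3, 7, 6]
r6 m[φ3→sprk] = [3, 2, 3, 8]
r6 m[φ4→wet] = [4, 2, 8, 2]
r6 m[φ5→cld] = [2, 1, 0, 6]
r6 m[sprk→φ0] = [3, 2, 3, 8]
r6 m[sprk→φ3] = [11, 13, 11, 13]
r6 m[cld→φ0] = [12, 10, 11, 14]
r6 m[cld→φ1] = [9, 10, 10, 16]
r6 m[cld→φ2] = [11, 13, 7, 12]
r6 m[cld→φ5] = [13, 15, 14, 12]
r6 m[wet→φ1] = [4, 2, 8, 2]
r6 m[wet→φ4] = [11, 12, 11, 17]
r7 m[φ0→sprk] = [11, 13, 11, 13]
r7 m[φ0→cld] = [3, 6, 3, 4]
r7 m[φ1→cld] = [6, 6, 4, 2]
r7 m[φ1→wet] = [11, 12, 11, 17]
r7 m[φ2→cld] = [4, 3, 7, 6]
r7 m[φ3→sprk] = [3, 2, 3, 8]
r7 m[φ4→wet] = [4, 2, 8, 2]
r7 m[φ5→cld] = [2, 1, 0, 6]
r7 m[sprk→φ0] = [3, 2, 3, 8]
r7 m[sprk→φ3] = [11, 13, 11, 13]
r7 m[cld→φ0] = [12, 10, 11, 14]
r7 m[cld→φ1] = [9, 10, 10, 16]
r7 m[cld→φ2] = [11, 13, 7, 12]
r7 m[cld→φ5] = [13, 15, 14, 12]
r7 m[wet→φ1] = [4, 2, 8, 2]
r7 m[wet→φ4] = [11, 12, 11, 17]
fixed point reached at round 7
traceback from sprk: (sprk=0, cld=2, wet=1), score=14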